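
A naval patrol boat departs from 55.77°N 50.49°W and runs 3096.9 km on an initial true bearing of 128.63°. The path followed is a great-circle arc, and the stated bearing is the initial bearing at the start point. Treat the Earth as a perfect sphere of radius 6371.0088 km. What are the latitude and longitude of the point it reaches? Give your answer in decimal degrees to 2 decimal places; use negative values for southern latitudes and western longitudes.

latitude 34.54°, longitude -24.19°

δ = 3096.9/6371.0088 = 0.486093 rad (27.8511°).
Converting: φ₁ = 0.973370 rad, θ = 2.245017 rad.
Destination latitude: φ₂ = arcsin( sin φ₁ cos δ + cos φ₁ sin δ cos θ ) = arcsin(0.566956) = 34.54°.
Δλ = atan2( sin θ sin δ cos φ₁ , cos δ − sin φ₁ sin φ₂ ) = atan2(0.205293, 0.415413) = 0.458988 rad = 26.30°.
λ₂ = -50.49° + 26.30° = -24.19°.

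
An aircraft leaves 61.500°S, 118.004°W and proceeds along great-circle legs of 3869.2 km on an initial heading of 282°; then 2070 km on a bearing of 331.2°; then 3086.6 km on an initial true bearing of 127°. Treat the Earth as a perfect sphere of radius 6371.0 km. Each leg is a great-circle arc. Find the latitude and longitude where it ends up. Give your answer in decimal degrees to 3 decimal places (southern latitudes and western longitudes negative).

Apply the spherical direct solution leg by leg, carrying full precision between legs.
Leg 1: from (-61.500°, -118.004°), δ = 3869.2/6371 = 0.607314 rad, θ = 282° → φ = -41.687°, λ = -166.374°.
Leg 2: from (-41.687°, -166.374°), δ = 2070/6371 = 0.324910 rad, θ = 331.2° → φ = -24.920°, λ = -176.137°.
Leg 3: from (-24.920°, -176.137°), δ = 3086.6/6371 = 0.484477 rad, θ = 127° → φ = -38.834°, λ = -147.615°.

latitude -38.834°, longitude -147.615°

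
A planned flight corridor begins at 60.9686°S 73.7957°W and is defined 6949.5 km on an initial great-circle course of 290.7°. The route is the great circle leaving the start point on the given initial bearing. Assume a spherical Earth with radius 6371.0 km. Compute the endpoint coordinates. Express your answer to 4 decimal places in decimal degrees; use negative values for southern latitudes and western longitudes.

latitude -14.5723°, longitude -132.8122°

Angular distance δ = d/R = 6949.5 / 6371 = 1.090802 rad.
Converting: φ₁ = -1.064103 rad, θ = 5.073672 rad.
Destination latitude: φ₂ = arcsin( sin φ₁ cos δ + cos φ₁ sin δ cos θ ) = arcsin(-0.251601) = -14.5723°.
Δλ = atan2( sin θ sin δ cos φ₁ , cos δ − sin φ₁ sin φ₂ ) = atan2(-0.402662, 0.241786) = -1.030032 rad = -59.0165°.
λ₂ = -73.7957° + -59.0165° = -132.8122°.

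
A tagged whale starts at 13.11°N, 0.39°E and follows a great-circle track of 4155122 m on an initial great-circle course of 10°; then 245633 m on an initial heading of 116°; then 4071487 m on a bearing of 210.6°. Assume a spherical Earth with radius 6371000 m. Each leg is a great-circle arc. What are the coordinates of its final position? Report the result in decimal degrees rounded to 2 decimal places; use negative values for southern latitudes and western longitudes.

Apply the spherical direct solution leg by leg, carrying full precision between legs.
Leg 1: from (13.11°, 0.39°), δ = 4155122/6371000 = 0.652193 rad, θ = 10° → φ = 49.68°, λ = 9.76°.
Leg 2: from (49.68°, 9.76°), δ = 245633/6371000 = 0.038555 rad, θ = 116° → φ = 48.67°, λ = 12.77°.
Leg 3: from (48.67°, 12.77°), δ = 4071487/6371000 = 0.639066 rad, θ = 210.6° → φ = 15.29°, λ = -5.58°.

latitude 15.29°, longitude -5.58°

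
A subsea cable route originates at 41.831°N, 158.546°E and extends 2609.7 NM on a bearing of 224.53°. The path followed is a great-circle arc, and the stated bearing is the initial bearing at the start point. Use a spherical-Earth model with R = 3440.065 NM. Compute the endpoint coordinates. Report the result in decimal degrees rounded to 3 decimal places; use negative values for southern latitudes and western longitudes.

latitude 6.814°, longitude 129.477°

δ = 2609.7/3440.065 = 0.758619 rad (43.4657°).
Start latitude φ₁ = 0.730089 rad; initial bearing θ = 3.918788 rad.
Applying the spherical law of cosines for sides, sin φ₂ = sin φ₁ cos δ + cos φ₁ sin δ cos θ = 0.118643, so φ₂ = 6.814°.
For the longitude increment, Δλ = atan2( sin θ sin δ cos φ₁, cos δ − sin φ₁ sin φ₂ ) = atan2(-0.359463, 0.646659) = -29.069°.
Hence λ₂ = 158.546° + -29.069° = 129.477°.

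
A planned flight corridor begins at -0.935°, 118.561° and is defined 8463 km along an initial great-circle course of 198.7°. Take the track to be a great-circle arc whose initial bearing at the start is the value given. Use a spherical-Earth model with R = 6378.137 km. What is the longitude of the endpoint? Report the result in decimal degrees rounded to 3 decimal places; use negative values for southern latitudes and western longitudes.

δ = 8463/6378.137 = 1.326876 rad (76.0244°).
With φ₁ = -0.935° = -0.016319 rad and θ = 198.7° = 3.467969 rad:
Destination latitude: φ₂ = arcsin( sin φ₁ cos δ + cos φ₁ sin δ cos θ ) = arcsin(-0.922990) = -67.367°.
Δλ = atan2( sin θ sin δ cos φ₁ , cos δ − sin φ₁ sin φ₂ ) = atan2(-0.311081, 0.226447) = -0.941567 rad = -53.948°.
Hence λ₂ = 118.561° + -53.948° = 64.613°.

longitude 64.613°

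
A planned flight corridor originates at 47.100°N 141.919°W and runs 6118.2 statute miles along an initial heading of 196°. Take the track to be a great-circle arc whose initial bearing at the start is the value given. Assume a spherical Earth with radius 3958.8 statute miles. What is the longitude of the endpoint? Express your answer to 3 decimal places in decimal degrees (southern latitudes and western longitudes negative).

δ = 6118.2/3958.8 = 1.545468 rad (88.5488°).
Converting: φ₁ = 0.822050 rad, θ = 3.420845 rad.
Applying the spherical law of cosines for sides, sin φ₂ = sin φ₁ cos δ + cos φ₁ sin δ cos θ = -0.635589, so φ₂ = -39.464°.
Δλ = atan2( sin θ sin δ cos φ₁ , cos δ − sin φ₁ sin φ₂ ) = atan2(-0.187572, 0.490922) = -0.364964 rad = -20.911°.
λ₂ = -141.919° + -20.911° = -162.830°.

longitude -162.830°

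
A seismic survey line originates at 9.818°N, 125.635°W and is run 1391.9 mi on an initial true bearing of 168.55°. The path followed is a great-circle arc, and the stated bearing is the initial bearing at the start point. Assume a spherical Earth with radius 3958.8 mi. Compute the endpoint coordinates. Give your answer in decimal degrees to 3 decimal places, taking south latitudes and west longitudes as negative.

latitude -9.934°, longitude -121.655°

Angular distance δ = d/R = 1391.9 / 3958.8 = 0.351596 rad.
Start latitude φ₁ = 0.171356 rad; initial bearing θ = 2.941752 rad.
sin φ₂ = sin φ₁ cos δ + cos φ₁ sin δ cos θ = (0.170519)(0.938824) + (0.985354)(0.344397)(-0.980098) = -0.172512
φ₂ = asin(-0.172512) = -0.173379 rad = -9.934°.
For the longitude increment, Δλ = atan2( sin θ sin δ cos φ₁, cos δ − sin φ₁ sin φ₂ ) = atan2(0.067366, 0.968241) = 3.980°.
λ₂ = -125.635° + 3.980° = -121.655°.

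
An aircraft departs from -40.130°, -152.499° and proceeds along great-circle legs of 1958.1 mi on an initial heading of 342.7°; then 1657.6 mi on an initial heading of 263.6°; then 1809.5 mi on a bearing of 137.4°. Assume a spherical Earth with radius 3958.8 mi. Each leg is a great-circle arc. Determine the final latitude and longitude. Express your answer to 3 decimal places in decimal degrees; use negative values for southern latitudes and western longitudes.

latitude -32.380°, longitude -164.741°

Apply the spherical direct solution leg by leg, carrying full precision between legs.
Leg 1: from (-40.130°, -152.499°), δ = 1958.1/3958.8 = 0.494620 rad, θ = 342.7° → φ = -12.753°, λ = -160.821°.
Leg 2: from (-12.753°, -160.821°), δ = 1657.6/3958.8 = 0.418713 rad, θ = 263.6° → φ = -14.234°, λ = 174.543°.
Leg 3: from (-14.234°, 174.543°), δ = 1809.5/3958.8 = 0.457083 rad, θ = 137.4° → φ = -32.380°, λ = -164.741°.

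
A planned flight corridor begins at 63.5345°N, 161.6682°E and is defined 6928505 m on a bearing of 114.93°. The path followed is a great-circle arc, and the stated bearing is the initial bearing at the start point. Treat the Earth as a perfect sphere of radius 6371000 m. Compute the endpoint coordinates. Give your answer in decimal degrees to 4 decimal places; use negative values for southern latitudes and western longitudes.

Angular distance δ = d/R = 6928505 / 6371000 = 1.087507 rad.
Converting: φ₁ = 1.108886 rad, θ = 2.005907 rad.
Applying the spherical law of cosines for sides, sin φ₂ = sin φ₁ cos δ + cos φ₁ sin δ cos θ = 0.249660, so φ₂ = 14.4574°.
For the longitude increment, Δλ = atan2( sin θ sin δ cos φ₁, cos δ − sin φ₁ sin φ₂ ) = atan2(0.357849, 0.241198) = 56.0192°.
λ₂ = 161.6682° + 56.0192° = 217.6874°, normalized to (−180°, 180°] → -142.3126°.

latitude 14.4574°, longitude -142.3126°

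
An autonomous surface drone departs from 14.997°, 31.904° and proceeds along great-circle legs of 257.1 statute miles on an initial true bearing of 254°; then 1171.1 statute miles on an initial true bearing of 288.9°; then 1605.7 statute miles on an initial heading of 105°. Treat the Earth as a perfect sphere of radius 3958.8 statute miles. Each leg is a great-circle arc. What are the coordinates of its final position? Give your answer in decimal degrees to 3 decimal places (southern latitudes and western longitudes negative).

latitude 11.497°, longitude 34.169°

Apply the spherical direct solution leg by leg, carrying full precision between legs.
Leg 1: from (14.997°, 31.904°), δ = 257.1/3958.8 = 0.064944 rad, θ = 254° → φ = 13.942°, λ = 28.219°.
Leg 2: from (13.942°, 28.219°), δ = 1171.1/3958.8 = 0.295822 rad, θ = 288.9° → φ = 18.792°, λ = 11.281°.
Leg 3: from (18.792°, 11.281°), δ = 1605.7/3958.8 = 0.405603 rad, θ = 105° → φ = 11.497°, λ = 34.169°.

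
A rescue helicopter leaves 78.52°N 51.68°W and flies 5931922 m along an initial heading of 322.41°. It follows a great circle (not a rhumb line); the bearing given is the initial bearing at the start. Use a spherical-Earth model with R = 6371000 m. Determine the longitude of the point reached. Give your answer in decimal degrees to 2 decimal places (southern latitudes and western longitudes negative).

longitude 172.47°

The arc subtends δ = 5931922/6371000 = 0.931082 rad at the centre.
Start latitude φ₁ = 1.370433 rad; initial bearing θ = 5.627116 rad.
Applying the spherical law of cosines for sides, sin φ₂ = sin φ₁ cos δ + cos φ₁ sin δ cos θ = 0.711547, so φ₂ = 45.36°.
Then Δλ = atan2(-0.097401, -0.100345) = -2.371084 rad, from sin θ sin δ cos φ₁ over cos δ − sin φ₁ sin φ₂.
λ₂ = -51.68° + -135.85° = -187.53°, normalized to (−180°, 180°] → 172.47°.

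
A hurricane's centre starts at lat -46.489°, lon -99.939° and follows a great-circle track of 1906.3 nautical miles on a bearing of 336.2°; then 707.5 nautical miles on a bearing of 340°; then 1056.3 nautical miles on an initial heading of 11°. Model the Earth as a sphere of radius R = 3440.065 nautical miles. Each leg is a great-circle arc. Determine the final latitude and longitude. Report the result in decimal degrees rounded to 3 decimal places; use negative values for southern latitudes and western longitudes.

latitude 11.802°, longitude -113.385°

Apply the spherical direct solution leg by leg, carrying full precision between legs.
Leg 1: from (-46.489°, -99.939°), δ = 1906.3/3440.065 = 0.554147 rad, θ = 336.2° → φ = -16.572°, λ = -112.739°.
Leg 2: from (-16.572°, -112.739°), δ = 707.5/3440.065 = 0.205665 rad, θ = 340° → φ = -5.467°, λ = -116.763°.
Leg 3: from (-5.467°, -116.763°), δ = 1056.3/3440.065 = 0.307058 rad, θ = 11° → φ = 11.802°, λ = -113.385°.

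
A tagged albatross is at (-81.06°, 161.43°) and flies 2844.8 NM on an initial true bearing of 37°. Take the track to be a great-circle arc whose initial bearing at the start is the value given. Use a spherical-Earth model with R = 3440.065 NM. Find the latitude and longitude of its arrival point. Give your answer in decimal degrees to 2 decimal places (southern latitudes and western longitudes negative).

Central angle δ = d/R = 0.826961 rad.
Start latitude φ₁ = -1.414764 rad; initial bearing θ = 0.645772 rad.
sin φ₂ = sin φ₁ cos δ + cos φ₁ sin δ cos θ = (-0.987852)(0.677115) + (0.155400)(0.735877)(0.798636) = -0.577561
φ₂ = asin(-0.577561) = -0.615738 rad = -35.28°.
Then Δλ = atan2(0.068821, 0.106571) = 0.573401 rad, from sin θ sin δ cos φ₁ over cos δ − sin φ₁ sin φ₂.
λ₂ = 161.43° + 32.85° = 194.28°, normalized to (−180°, 180°] → -165.72°.

latitude -35.28°, longitude -165.72°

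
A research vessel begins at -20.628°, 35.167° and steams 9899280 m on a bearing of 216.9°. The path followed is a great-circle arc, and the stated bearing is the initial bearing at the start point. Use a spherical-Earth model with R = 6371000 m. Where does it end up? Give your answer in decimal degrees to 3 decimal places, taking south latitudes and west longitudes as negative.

latitude -48.964°, longitude -78.713°

Central angle δ = d/R = 1.553803 rad.
With φ₁ = -20.628° = -0.360027 rad and θ = 216.9° = 3.785619 rad:
sin φ₂ = sin φ₁ cos δ + cos φ₁ sin δ cos θ = (-0.352299)(0.016992) + (0.935887)(0.999856)(-0.799685) = -0.754293
φ₂ = asin(-0.754293) = -0.854577 rad = -48.964°.
For the longitude increment, Δλ = atan2( sin θ sin δ cos φ₁, cos δ − sin φ₁ sin φ₂ ) = atan2(-0.561845, -0.248744) = -113.880°.
λ₂ = 35.167° + -113.880° = -78.713°.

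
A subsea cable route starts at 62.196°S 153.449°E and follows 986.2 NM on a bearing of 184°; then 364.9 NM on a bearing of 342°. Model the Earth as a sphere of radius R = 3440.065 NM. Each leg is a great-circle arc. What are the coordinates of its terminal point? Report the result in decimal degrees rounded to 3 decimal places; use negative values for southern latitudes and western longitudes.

Apply the spherical direct solution leg by leg, carrying full precision between legs.
Leg 1: from (-62.196°, 153.449°), δ = 986.2/3440.065 = 0.286681 rad, θ = 184° → φ = -78.529°, λ = 147.757°.
Leg 2: from (-78.529°, 147.757°), δ = 364.9/3440.065 = 0.106074 rad, θ = 342° → φ = -72.648°, λ = 141.459°.

latitude -72.648°, longitude 141.459°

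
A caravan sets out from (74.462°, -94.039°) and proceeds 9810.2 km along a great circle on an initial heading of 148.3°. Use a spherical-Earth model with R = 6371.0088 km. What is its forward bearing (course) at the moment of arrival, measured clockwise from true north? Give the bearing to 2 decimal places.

δ = 9810.2/6371.0088 = 1.539819 rad (88.2251°).
Converting: φ₁ = 1.299607 rad, θ = 2.588323 rad.
Destination latitude: φ₂ = arcsin( sin φ₁ cos δ + cos φ₁ sin δ cos θ ) = arcsin(-0.197963) = -11.418°.
Then Δλ = atan2(0.140694, 0.221701) = 0.565483 rad, from sin θ sin δ cos φ₁ over cos δ − sin φ₁ sin φ₂.
λ₂ = λ₁ + Δλ = -61.639°.
The forward bearing on arrival equals the back-azimuth from the destination plus 180°.
Back-azimuth from P₂ (-11.42°, -61.64°) to P₁ (74.46°, -94.04°), with Δλ' = λ₁ − λ₂ = -32.40°: atan2( sin Δλ' cos φ₁ , cos φ₂ sin φ₁ − sin φ₂ cos φ₁ cos Δλ' ) = 351.74°.
Final bearing = (351.74° + 180°) mod 360° = 171.74°.

final bearing 171.74°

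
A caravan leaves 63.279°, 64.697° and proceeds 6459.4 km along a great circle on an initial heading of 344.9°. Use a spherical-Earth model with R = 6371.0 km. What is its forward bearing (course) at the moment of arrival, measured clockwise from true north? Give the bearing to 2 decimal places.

Angular distance δ = d/R = 6459.4 / 6371 = 1.013875 rad.
Converting: φ₁ = 1.104427 rad, θ = 6.019641 rad.
sin φ₂ = sin φ₁ cos δ + cos φ₁ sin δ cos θ = (0.893207)(0.528575) + (0.449646)(0.848887)(0.965473) = 0.840646
φ₂ = asin(0.840646) = 0.998476 rad = 57.208°.
Then Δλ = atan2(-0.099434, -0.222296) = -2.720982 rad, from sin θ sin δ cos φ₁ over cos δ − sin φ₁ sin φ₂.
λ₂ = λ₁ + Δλ = -91.204°.
The forward bearing on arrival equals the back-azimuth from the destination plus 180°.
Back-azimuth from P₂ (57.21°, -91.20°) to P₁ (63.28°, 64.70°), with Δλ' = λ₁ − λ₂ = 155.90°: atan2( sin Δλ' cos φ₁ , cos φ₂ sin φ₁ − sin φ₂ cos φ₁ cos Δλ' ) = 12.49°.
Final bearing = (12.49° + 180°) mod 360° = 192.49°.

final bearing 192.49°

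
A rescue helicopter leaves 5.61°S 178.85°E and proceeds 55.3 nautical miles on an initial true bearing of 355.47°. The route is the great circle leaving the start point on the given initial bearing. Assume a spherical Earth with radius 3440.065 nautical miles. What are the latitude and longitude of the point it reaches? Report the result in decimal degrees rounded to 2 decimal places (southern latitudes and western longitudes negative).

latitude -4.69°, longitude 178.78°

The arc subtends δ = 55.3/3440.065 = 0.016075 rad at the centre.
With φ₁ = -5.61° = -0.097913 rad and θ = 355.47° = 6.204122 rad:
Destination latitude: φ₂ = arcsin( sin φ₁ cos δ + cos φ₁ sin δ cos θ ) = arcsin(-0.081796) = -4.69°.
For the longitude increment, Δλ = atan2( sin θ sin δ cos φ₁, cos δ − sin φ₁ sin φ₂ ) = atan2(-0.001264, 0.991875) = -0.07°.
λ₂ = 178.85° + -0.07° = 178.78°.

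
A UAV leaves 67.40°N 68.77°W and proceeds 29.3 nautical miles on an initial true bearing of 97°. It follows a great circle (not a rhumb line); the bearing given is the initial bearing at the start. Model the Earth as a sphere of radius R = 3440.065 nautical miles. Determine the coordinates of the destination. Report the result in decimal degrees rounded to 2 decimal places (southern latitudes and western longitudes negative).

latitude 67.34°, longitude -67.51°

Angular distance δ = d/R = 29.3 / 3440.065 = 0.008517 rad.
With φ₁ = 67.40° = 1.176352 rad and θ = 97° = 1.692969 rad:
Destination latitude: φ₂ = arcsin( sin φ₁ cos δ + cos φ₁ sin δ cos θ ) = arcsin(0.922778) = 67.34°.
Then Δλ = atan2(0.003249, 0.148046) = 0.021940 rad, from sin θ sin δ cos φ₁ over cos δ − sin φ₁ sin φ₂.
λ₂ = λ₁ + Δλ = -67.51°.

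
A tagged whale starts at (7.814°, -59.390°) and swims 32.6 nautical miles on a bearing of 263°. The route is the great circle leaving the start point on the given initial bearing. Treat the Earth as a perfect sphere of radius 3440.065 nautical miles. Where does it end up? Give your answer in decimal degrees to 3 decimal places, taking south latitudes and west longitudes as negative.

δ = 32.6/3440.065 = 0.009477 rad (0.5430°).
Converting: φ₁ = 0.136380 rad, θ = 4.590216 rad.
sin φ₂ = sin φ₁ cos δ + cos φ₁ sin δ cos θ = (0.135958)(0.999955) + (0.990715)(0.009476)(-0.121869) = 0.134807
φ₂ = asin(0.134807) = 0.135219 rad = 7.747°.
Δλ = atan2( sin θ sin δ cos φ₁ , cos δ − sin φ₁ sin φ₂ ) = atan2(-0.009318, 0.981627) = -0.009493 rad = -0.544°.
λ₂ = -59.390° + -0.544° = -59.934°.

latitude 7.747°, longitude -59.934°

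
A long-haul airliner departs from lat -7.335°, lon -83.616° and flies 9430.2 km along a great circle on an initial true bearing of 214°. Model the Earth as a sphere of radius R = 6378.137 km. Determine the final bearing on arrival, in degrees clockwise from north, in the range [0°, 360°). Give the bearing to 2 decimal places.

Angular distance δ = d/R = 9430.2 / 6378.137 = 1.478520 rad.
Start latitude φ₁ = -0.128020 rad; initial bearing θ = 3.735005 rad.
sin φ₂ = sin φ₁ cos δ + cos φ₁ sin δ cos θ = (-0.127670)(0.092146) + (0.991817)(0.995746)(-0.829038) = -0.830519
φ₂ = asin(-0.830519) = -0.980039 rad = -56.152°.
Δλ = atan2( sin θ sin δ cos φ₁ , cos δ − sin φ₁ sin φ₂ ) = atan2(-0.552257, -0.013887) = -1.595937 rad = -91.440°.
λ₂ = -83.616° + -91.440° = -175.056°.
The forward bearing on arrival equals the back-azimuth from the destination plus 180°.
Back-azimuth from P₂ (-56.15°, -175.06°) to P₁ (-7.33°, -83.62°), with Δλ' = λ₁ − λ₂ = 91.44°: atan2( sin Δλ' cos φ₁ , cos φ₂ sin φ₁ − sin φ₂ cos φ₁ cos Δλ' ) = 95.29°.
Final bearing = (95.29° + 180°) mod 360° = 275.29°.

final bearing 275.29°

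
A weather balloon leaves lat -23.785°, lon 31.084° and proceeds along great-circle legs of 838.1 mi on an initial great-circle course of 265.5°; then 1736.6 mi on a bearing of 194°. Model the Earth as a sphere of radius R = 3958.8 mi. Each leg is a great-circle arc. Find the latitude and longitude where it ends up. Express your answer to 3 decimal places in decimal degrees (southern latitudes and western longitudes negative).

Apply the spherical direct solution leg by leg, carrying full precision between legs.
Leg 1: from (-23.785°, 31.084°), δ = 838.1/3958.8 = 0.211706 rad, θ = 265.5° → φ = -24.166°, λ = 17.810°.
Leg 2: from (-24.166°, 17.810°), δ = 1736.6/3958.8 = 0.438668 rad, θ = 194° → φ = -48.299°, λ = 8.925°.

latitude -48.299°, longitude 8.925°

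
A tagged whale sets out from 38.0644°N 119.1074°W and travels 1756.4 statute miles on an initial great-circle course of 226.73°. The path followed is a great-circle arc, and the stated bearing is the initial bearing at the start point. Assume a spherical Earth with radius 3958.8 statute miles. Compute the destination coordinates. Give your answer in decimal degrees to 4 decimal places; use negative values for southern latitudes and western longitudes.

The arc subtends δ = 1756.4/3958.8 = 0.443670 rad at the centre.
With φ₁ = 38.0644° = 0.664349 rad and θ = 226.73° = 3.957185 rad:
Applying the spherical law of cosines for sides, sin φ₂ = sin φ₁ cos δ + cos φ₁ sin δ cos θ = 0.325203, so φ₂ = 18.9779°.
Then Δλ = atan2(-0.246081, 0.702680) = -0.336856 rad, from sin θ sin δ cos φ₁ over cos δ − sin φ₁ sin φ₂.
λ₂ = λ₁ + Δλ = -138.4078°.

latitude 18.9779°, longitude -138.4078°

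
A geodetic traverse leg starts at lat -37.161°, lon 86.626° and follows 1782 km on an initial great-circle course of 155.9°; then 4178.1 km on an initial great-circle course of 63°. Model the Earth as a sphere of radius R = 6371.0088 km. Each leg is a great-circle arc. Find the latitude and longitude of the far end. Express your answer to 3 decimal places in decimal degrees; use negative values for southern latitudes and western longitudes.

latitude -26.524°, longitude 134.424°

Apply the spherical direct solution leg by leg, carrying full precision between legs.
Leg 1: from (-37.161°, 86.626°), δ = 1782/6371.0088 = 0.279705 rad, θ = 155.9° → φ = -51.390°, λ = 97.034°.
Leg 2: from (-51.390°, 97.034°), δ = 4178.1/6371.0088 = 0.655799 rad, θ = 63° → φ = -26.524°, λ = 134.424°.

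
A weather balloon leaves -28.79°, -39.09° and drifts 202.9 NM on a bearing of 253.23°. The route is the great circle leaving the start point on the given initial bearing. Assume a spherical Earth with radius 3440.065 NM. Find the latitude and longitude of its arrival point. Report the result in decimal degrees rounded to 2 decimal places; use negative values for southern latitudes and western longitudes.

δ = 202.9/3440.065 = 0.058981 rad (3.3794°).
With φ₁ = -28.79° = -0.502480 rad and θ = 253.23° = 4.419697 rad:
sin φ₂ = sin φ₁ cos δ + cos φ₁ sin δ cos θ = (-0.481601)(0.998261) + (0.876391)(0.058947)(-0.288531) = -0.495669
φ₂ = asin(-0.495669) = -0.518605 rad = -29.71°.
Then Δλ = atan2(-0.049464, 0.759547) = -0.065031 rad, from sin θ sin δ cos φ₁ over cos δ − sin φ₁ sin φ₂.
λ₂ = -39.09° + -3.73° = -42.82°.

latitude -29.71°, longitude -42.82°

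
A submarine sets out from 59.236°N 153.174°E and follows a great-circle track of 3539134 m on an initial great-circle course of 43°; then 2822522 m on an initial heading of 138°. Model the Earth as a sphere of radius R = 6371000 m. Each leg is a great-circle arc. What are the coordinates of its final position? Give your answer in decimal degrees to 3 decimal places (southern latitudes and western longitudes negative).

Apply the spherical direct solution leg by leg, carrying full precision between legs.
Leg 1: from (59.236°, 153.174°), δ = 3539134/6371000 = 0.555507 rad, θ = 43° → φ = 68.027°, λ = -132.831°.
Leg 2: from (68.027°, -132.831°), δ = 2822522/6371000 = 0.443027 rad, θ = 138° → φ = 45.942°, λ = -108.470°.

latitude 45.942°, longitude -108.470°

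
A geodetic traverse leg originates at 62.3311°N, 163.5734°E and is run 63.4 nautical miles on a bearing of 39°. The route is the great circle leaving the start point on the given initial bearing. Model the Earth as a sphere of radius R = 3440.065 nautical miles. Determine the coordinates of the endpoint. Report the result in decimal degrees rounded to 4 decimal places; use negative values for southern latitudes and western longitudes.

latitude 63.1442°, longitude 165.0445°

The arc subtends δ = 63.4/3440.065 = 0.018430 rad at the centre.
Start latitude φ₁ = 1.087883 rad; initial bearing θ = 0.680678 rad.
Applying the spherical law of cosines for sides, sin φ₂ = sin φ₁ cos δ + cos φ₁ sin δ cos θ = 0.892146, so φ₂ = 63.1442°.
Δλ = atan2( sin θ sin δ cos φ₁ , cos δ − sin φ₁ sin φ₂ ) = atan2(0.005385, 0.209705) = 0.025676 rad = 1.4711°.
λ₂ = λ₁ + Δλ = 165.0445°.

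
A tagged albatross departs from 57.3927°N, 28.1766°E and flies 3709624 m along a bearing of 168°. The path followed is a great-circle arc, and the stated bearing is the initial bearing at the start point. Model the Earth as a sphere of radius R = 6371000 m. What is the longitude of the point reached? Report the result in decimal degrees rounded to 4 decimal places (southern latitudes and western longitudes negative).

longitude 35.3912°

Angular distance δ = d/R = 3709624 / 6371000 = 0.582267 rad.
With φ₁ = 57.3927° = 1.001692 rad and θ = 168° = 2.932153 rad:
sin φ₂ = sin φ₁ cos δ + cos φ₁ sin δ cos θ = (0.842384)(0.835218) + (0.538878)(0.549919)(-0.978148) = 0.413711
φ₂ = asin(0.413711) = 0.426526 rad = 24.4381°.
Δλ = atan2( sin θ sin δ cos φ₁ , cos δ − sin φ₁ sin φ₂ ) = atan2(0.061612, 0.486715) = 0.125919 rad = 7.2146°.
Hence λ₂ = 28.1766° + 7.2146° = 35.3912°.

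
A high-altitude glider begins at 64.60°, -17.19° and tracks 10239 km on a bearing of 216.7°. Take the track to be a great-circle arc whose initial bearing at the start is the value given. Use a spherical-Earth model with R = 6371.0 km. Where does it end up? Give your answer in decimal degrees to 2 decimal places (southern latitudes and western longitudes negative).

Angular distance δ = d/R = 10239 / 6371 = 1.607126 rad.
Converting: φ₁ = 1.127483 rad, θ = 3.782128 rad.
Applying the spherical law of cosines for sides, sin φ₂ = sin φ₁ cos δ + cos φ₁ sin δ cos θ = -0.376494, so φ₂ = -22.12°.
Then Δλ = atan2(-0.256173, 0.303778) = -0.700586 rad, from sin θ sin δ cos φ₁ over cos δ − sin φ₁ sin φ₂.
Hence λ₂ = -17.19° + -40.14° = -57.33°.

latitude -22.12°, longitude -57.33°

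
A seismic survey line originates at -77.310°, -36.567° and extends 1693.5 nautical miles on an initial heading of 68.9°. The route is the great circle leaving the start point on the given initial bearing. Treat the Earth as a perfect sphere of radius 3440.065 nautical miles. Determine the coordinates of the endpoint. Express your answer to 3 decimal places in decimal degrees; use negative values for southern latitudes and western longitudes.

latitude -55.321°, longitude 14.237°

Angular distance δ = d/R = 1693.5 / 3440.065 = 0.492287 rad.
With φ₁ = -77.310° = -1.349314 rad and θ = 68.9° = 1.202532 rad:
Applying the spherical law of cosines for sides, sin φ₂ = sin φ₁ cos δ + cos φ₁ sin δ cos θ = -0.822350, so φ₂ = -55.321°.
For the longitude increment, Δλ = atan2( sin θ sin δ cos φ₁, cos δ − sin φ₁ sin φ₂ ) = atan2(0.096867, 0.078992) = 50.804°.
Hence λ₂ = -36.567° + 50.804° = 14.237°.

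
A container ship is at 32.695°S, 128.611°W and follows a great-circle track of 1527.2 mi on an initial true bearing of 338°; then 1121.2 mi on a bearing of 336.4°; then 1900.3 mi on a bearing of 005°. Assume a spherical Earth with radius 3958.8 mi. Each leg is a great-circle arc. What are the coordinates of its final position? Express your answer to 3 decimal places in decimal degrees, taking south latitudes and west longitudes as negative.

Apply the spherical direct solution leg by leg, carrying full precision between legs.
Leg 1: from (-32.695°, -128.611°), δ = 1527.2/3958.8 = 0.385773 rad, θ = 338° → φ = -11.939°, λ = -136.895°.
Leg 2: from (-11.939°, -136.895°), δ = 1121.2/3958.8 = 0.283217 rad, θ = 336.4° → φ = 2.975°, λ = -143.327°.
Leg 3: from (2.975°, -143.327°), δ = 1900.3/3958.8 = 0.480019 rad, θ = 5° → φ = 30.362°, λ = -140.653°.

latitude 30.362°, longitude -140.653°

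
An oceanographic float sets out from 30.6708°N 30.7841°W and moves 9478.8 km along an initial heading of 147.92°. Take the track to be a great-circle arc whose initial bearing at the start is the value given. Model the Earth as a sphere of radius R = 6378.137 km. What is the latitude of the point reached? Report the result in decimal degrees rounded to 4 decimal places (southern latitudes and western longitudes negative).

latitude -43.0814°

Central angle δ = d/R = 1.486139 rad.
With φ₁ = 30.6708° = 0.535306 rad and θ = 147.92° = 2.581691 rad:
Destination latitude: φ₂ = arcsin( sin φ₁ cos δ + cos φ₁ sin δ cos θ ) = arcsin(-0.683037) = -43.0814°.
For the longitude increment, Δλ = atan2( sin θ sin δ cos φ₁, cos δ − sin φ₁ sin φ₂ ) = atan2(0.455172, 0.432976) = 46.4316°.
λ₂ = λ₁ + Δλ = 15.6475°.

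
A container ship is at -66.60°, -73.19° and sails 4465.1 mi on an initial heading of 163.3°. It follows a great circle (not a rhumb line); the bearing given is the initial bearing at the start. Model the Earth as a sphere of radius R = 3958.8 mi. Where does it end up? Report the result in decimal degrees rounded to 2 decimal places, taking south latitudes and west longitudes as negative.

latitude -47.48°, longitude 84.22°

The arc subtends δ = 4465.1/3958.8 = 1.127892 rad at the centre.
With φ₁ = -66.60° = -1.162389 rad and θ = 163.3° = 2.850123 rad:
Applying the spherical law of cosines for sides, sin φ₂ = sin φ₁ cos δ + cos φ₁ sin δ cos θ = -0.737011, so φ₂ = -47.48°.
Δλ = atan2( sin θ sin δ cos φ₁ , cos δ − sin φ₁ sin φ₂ ) = atan2(0.103113, -0.247830) = 2.747316 rad = 157.41°.
Hence λ₂ = -73.19° + 157.41° = 84.22°.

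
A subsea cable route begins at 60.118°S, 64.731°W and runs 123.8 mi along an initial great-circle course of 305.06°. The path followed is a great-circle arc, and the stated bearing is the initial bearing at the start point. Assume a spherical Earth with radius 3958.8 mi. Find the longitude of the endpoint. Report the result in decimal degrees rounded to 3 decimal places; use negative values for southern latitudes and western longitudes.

longitude -67.584°

The arc subtends δ = 123.8/3958.8 = 0.031272 rad at the centre.
With φ₁ = -60.118° = -1.049257 rad and θ = 305.06° = 5.324301 rad:
Applying the spherical law of cosines for sides, sin φ₂ = sin φ₁ cos δ + cos φ₁ sin δ cos θ = -0.857681, so φ₂ = -59.057°.
For the longitude increment, Δλ = atan2( sin θ sin δ cos φ₁, cos δ − sin φ₁ sin φ₂ ) = atan2(-0.012751, 0.255856) = -2.853°.
λ₂ = λ₁ + Δλ = -67.584°.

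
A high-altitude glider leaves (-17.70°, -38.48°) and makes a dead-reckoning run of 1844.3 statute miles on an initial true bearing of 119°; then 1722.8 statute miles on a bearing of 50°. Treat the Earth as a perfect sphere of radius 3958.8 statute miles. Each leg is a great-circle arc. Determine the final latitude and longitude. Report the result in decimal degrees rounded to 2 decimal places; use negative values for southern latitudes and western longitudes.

Apply the spherical direct solution leg by leg, carrying full precision between legs.
Leg 1: from (-17.70°, -38.48°), δ = 1844.3/3958.8 = 0.465873 rad, θ = 119° → φ = -28.63°, λ = -11.89°.
Leg 2: from (-28.63°, -11.89°), δ = 1722.8/3958.8 = 0.435182 rad, θ = 50° → φ = -11.34°, λ = 7.34°.

latitude -11.34°, longitude 7.34°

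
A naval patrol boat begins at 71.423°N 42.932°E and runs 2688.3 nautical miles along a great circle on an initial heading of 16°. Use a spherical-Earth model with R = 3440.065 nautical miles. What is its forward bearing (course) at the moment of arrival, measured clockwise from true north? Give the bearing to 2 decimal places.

final bearing 168.96°

δ = 2688.3/3440.065 = 0.781468 rad (44.7748°).
Converting: φ₁ = 1.246567 rad, θ = 0.279253 rad.
Destination latitude: φ₂ = arcsin( sin φ₁ cos δ + cos φ₁ sin δ cos θ ) = arcsin(0.888583) = 62.696°.
Δλ = atan2( sin θ sin δ cos φ₁ , cos δ − sin φ₁ sin φ₂ ) = atan2(0.061848, -0.132404) = 2.704597 rad = 154.962°.
λ₂ = 42.932° + 154.962° = 197.894°, normalized to (−180°, 180°] → -162.106°.
The forward bearing on arrival equals the back-azimuth from the destination plus 180°.
Back-azimuth from P₂ (62.70°, -162.11°) to P₁ (71.42°, 42.93°), with Δλ' = λ₁ − λ₂ = 205.04°: atan2( sin Δλ' cos φ₁ , cos φ₂ sin φ₁ − sin φ₂ cos φ₁ cos Δλ' ) = 348.96°.
Final bearing = (348.96° + 180°) mod 360° = 168.96°.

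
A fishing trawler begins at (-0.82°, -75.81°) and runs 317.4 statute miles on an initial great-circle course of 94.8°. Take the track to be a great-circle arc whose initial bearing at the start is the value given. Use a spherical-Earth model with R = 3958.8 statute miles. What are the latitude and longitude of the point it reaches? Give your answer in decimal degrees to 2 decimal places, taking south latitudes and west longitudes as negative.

latitude -1.20°, longitude -71.23°

The arc subtends δ = 317.4/3958.8 = 0.080176 rad at the centre.
Converting: φ₁ = -0.014312 rad, θ = 1.654572 rad.
sin φ₂ = sin φ₁ cos δ + cos φ₁ sin δ cos θ = (-0.014311)(0.996788) + (0.999898)(0.080090)(-0.083678) = -0.020966
φ₂ = asin(-0.020966) = -0.020968 rad = -1.20°.
Δλ = atan2( sin θ sin δ cos φ₁ , cos δ − sin φ₁ sin φ₂ ) = atan2(0.079801, 0.996488) = 0.079912 rad = 4.58°.
λ₂ = -75.81° + 4.58° = -71.23°.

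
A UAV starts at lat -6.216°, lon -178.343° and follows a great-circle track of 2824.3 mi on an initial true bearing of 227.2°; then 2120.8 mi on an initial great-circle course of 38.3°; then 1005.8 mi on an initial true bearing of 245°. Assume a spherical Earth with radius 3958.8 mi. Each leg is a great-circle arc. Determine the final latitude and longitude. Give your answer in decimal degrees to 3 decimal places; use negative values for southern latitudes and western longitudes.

Apply the spherical direct solution leg by leg, carrying full precision between legs.
Leg 1: from (-6.216°, -178.343°), δ = 2824.3/3958.8 = 0.713423 rad, θ = 227.2° → φ = -31.594°, λ = 147.343°.
Leg 2: from (-31.594°, 147.343°), δ = 2120.8/3958.8 = 0.535718 rad, θ = 38.3° → φ = -6.274°, λ = 165.902°.
Leg 3: from (-6.274°, 165.902°), δ = 1005.8/3958.8 = 0.254067 rad, θ = 245° → φ = -12.202°, λ = 152.425°.

latitude -12.202°, longitude 152.425°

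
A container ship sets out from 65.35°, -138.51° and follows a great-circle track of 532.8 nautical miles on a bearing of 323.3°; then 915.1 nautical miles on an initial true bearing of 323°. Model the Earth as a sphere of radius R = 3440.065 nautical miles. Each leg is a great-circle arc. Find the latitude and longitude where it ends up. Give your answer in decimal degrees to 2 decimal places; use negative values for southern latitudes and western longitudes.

latitude 79.11°, longitude 147.49°

Apply the spherical direct solution leg by leg, carrying full precision between legs.
Leg 1: from (65.35°, -138.51°), δ = 532.8/3440.065 = 0.154881 rad, θ = 323.3° → φ = 71.73°, λ = -155.61°.
Leg 2: from (71.73°, -155.61°), δ = 915.1/3440.065 = 0.266012 rad, θ = 323° → φ = 79.11°, λ = 147.49°.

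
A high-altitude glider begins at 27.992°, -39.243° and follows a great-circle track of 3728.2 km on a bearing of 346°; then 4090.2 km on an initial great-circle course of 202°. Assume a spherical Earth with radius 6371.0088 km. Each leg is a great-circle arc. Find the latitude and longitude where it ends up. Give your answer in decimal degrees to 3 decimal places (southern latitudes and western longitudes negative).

Apply the spherical direct solution leg by leg, carrying full precision between legs.
Leg 1: from (27.992°, -39.243°), δ = 3728.2/6371.0088 = 0.585182 rad, θ = 346° → φ = 59.826°, λ = -54.661°.
Leg 2: from (59.826°, -54.661°), δ = 4090.2/6371.0088 = 0.642002 rad, θ = 202° → φ = 24.413°, λ = -68.922°.

latitude 24.413°, longitude -68.922°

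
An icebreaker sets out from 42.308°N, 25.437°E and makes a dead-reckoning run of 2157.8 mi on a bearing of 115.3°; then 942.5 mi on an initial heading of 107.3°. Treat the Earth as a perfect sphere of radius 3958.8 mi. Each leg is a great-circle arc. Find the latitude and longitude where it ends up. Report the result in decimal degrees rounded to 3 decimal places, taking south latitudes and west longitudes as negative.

latitude 19.645°, longitude 70.224°

Apply the spherical direct solution leg by leg, carrying full precision between legs.
Leg 1: from (42.308°, 25.437°), δ = 2157.8/3958.8 = 0.545064 rad, θ = 115.3° → φ = 24.313°, λ = 56.392°.
Leg 2: from (24.313°, 56.392°), δ = 942.5/3958.8 = 0.238077 rad, θ = 107.3° → φ = 19.645°, λ = 70.224°.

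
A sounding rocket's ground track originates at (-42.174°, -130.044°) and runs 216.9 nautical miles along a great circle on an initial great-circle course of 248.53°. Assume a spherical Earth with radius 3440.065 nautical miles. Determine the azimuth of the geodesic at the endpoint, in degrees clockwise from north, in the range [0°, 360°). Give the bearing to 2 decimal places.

The arc subtends δ = 216.9/3440.065 = 0.063051 rad at the centre.
With φ₁ = -42.174° = -0.736075 rad and θ = 248.53° = 4.337667 rad:
sin φ₂ = sin φ₁ cos δ + cos φ₁ sin δ cos θ = (-0.671384)(0.998013) + (0.741109)(0.063009)(-0.366014) = -0.687142
φ₂ = asin(-0.687142) = -0.757548 rad = -43.404°.
For the longitude increment, Δλ = atan2( sin θ sin δ cos φ₁, cos δ − sin φ₁ sin φ₂ ) = atan2(-0.043457, 0.536677) = -4.629°.
Hence λ₂ = -130.044° + -4.629° = -134.673°.
The forward bearing on arrival equals the back-azimuth from the destination plus 180°.
Back-azimuth from P₂ (-43.40°, -134.67°) to P₁ (-42.17°, -130.04°), with Δλ' = λ₁ − λ₂ = 4.63°: atan2( sin Δλ' cos φ₁ , cos φ₂ sin φ₁ − sin φ₂ cos φ₁ cos Δλ' ) = 71.68°.
Final bearing = (71.68° + 180°) mod 360° = 251.68°.

final bearing 251.68°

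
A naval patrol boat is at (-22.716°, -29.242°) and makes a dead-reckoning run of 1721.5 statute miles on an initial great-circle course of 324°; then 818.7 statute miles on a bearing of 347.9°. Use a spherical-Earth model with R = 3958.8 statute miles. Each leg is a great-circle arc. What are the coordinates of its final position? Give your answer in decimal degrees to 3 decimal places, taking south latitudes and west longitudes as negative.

Apply the spherical direct solution leg by leg, carrying full precision between legs.
Leg 1: from (-22.716°, -29.242°), δ = 1721.5/3958.8 = 0.434854 rad, θ = 324° → φ = -2.054°, λ = -43.588°.
Leg 2: from (-2.054°, -43.588°), δ = 818.7/3958.8 = 0.206805 rad, θ = 347.9° → φ = 9.530°, λ = -46.090°.

latitude 9.530°, longitude -46.090°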